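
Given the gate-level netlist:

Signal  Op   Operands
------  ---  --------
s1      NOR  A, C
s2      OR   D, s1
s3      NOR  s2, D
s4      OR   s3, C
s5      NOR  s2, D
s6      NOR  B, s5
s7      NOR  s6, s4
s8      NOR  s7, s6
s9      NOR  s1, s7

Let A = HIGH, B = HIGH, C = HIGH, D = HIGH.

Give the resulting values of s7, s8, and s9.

s1 = A NOR C = HIGH NOR HIGH = LOW
s2 = D OR s1 = HIGH OR LOW = HIGH
s3 = s2 NOR D = HIGH NOR HIGH = LOW
s4 = s3 OR C = LOW OR HIGH = HIGH
s5 = s2 NOR D = HIGH NOR HIGH = LOW
s6 = B NOR s5 = HIGH NOR LOW = LOW
s7 = s6 NOR s4 = LOW NOR HIGH = LOW
s8 = s7 NOR s6 = LOW NOR LOW = HIGH
s9 = s1 NOR s7 = LOW NOR LOW = HIGH

s7 = LOW; s8 = HIGH; s9 = HIGH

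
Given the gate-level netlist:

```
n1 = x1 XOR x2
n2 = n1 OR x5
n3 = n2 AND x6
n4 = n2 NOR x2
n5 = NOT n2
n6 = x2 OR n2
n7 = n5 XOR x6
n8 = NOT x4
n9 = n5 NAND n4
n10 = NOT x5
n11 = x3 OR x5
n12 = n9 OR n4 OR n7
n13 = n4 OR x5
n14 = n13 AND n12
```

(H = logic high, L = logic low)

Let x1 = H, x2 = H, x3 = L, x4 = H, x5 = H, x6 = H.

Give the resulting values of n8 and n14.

n1 = x1 XOR x2 = H XOR H = L
n2 = n1 OR x5 = L OR H = H
n4 = n2 NOR x2 = H NOR H = L
n5 = NOT n2 = NOT H = L
n7 = n5 XOR x6 = L XOR H = H
n8 = NOT x4 = NOT H = L
n9 = n5 NAND n4 = L NAND L = H
n12 = n9 OR n4 OR n7 = H OR L OR H = H
n13 = n4 OR x5 = L OR H = H
n14 = n13 AND n12 = H AND H = H

n8 = L; n14 = H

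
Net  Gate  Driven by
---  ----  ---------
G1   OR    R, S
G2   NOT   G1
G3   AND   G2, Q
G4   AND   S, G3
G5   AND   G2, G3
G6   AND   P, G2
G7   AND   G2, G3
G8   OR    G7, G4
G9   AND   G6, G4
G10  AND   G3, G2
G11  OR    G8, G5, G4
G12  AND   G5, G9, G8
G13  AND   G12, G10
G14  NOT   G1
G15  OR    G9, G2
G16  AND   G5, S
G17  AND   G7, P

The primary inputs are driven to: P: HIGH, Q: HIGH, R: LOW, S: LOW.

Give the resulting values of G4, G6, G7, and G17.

G1 = R OR S = LOW OR LOW = LOW
G2 = NOT G1 = NOT LOW = HIGH
G3 = G2 AND Q = HIGH AND HIGH = HIGH
G4 = S AND G3 = LOW AND HIGH = LOW
G6 = P AND G2 = HIGH AND HIGH = HIGH
G7 = G2 AND G3 = HIGH AND HIGH = HIGH
G17 = G7 AND P = HIGH AND HIGH = HIGH

G4 = LOW; G6 = HIGH; G7 = HIGH; G17 = HIGH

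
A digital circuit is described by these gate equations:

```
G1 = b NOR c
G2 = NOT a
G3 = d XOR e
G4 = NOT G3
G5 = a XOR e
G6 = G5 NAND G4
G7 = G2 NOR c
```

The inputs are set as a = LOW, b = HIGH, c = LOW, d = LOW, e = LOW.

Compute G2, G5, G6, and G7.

G2 = HIGH; G5 = LOW; G6 = HIGH; G7 = LOW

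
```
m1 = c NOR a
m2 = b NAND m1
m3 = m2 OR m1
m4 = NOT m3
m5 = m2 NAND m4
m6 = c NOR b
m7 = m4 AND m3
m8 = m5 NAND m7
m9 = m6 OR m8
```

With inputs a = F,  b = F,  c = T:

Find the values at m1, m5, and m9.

m1 = c NOR a = T NOR F = F
m2 = b NAND m1 = F NAND F = T
m3 = m2 OR m1 = T OR F = T
m4 = NOT m3 = NOT T = F
m5 = m2 NAND m4 = T NAND F = T
m6 = c NOR b = T NOR F = F
m7 = m4 AND m3 = F AND T = F
m8 = m5 NAND m7 = T NAND F = T
m9 = m6 OR m8 = F OR T = T

m1 = F, m5 = T, m9 = T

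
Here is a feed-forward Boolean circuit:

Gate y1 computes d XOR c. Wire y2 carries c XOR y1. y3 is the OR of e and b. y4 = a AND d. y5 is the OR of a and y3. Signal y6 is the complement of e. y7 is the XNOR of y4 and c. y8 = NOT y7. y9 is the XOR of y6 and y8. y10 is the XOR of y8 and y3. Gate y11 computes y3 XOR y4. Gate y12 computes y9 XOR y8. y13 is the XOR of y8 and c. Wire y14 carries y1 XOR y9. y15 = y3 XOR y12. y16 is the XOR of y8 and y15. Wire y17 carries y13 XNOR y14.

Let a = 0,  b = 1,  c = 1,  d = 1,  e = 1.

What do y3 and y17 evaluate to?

y3 = 1  y17 = 0

y1 = d XOR c = 1 XOR 1 = 0
y3 = e OR b = 1 OR 1 = 1
y4 = a AND d = 0 AND 1 = 0
y6 = NOT e = NOT 1 = 0
y7 = y4 XNOR c = 0 XNOR 1 = 0
y8 = NOT y7 = NOT 0 = 1
y9 = y6 XOR y8 = 0 XOR 1 = 1
y13 = y8 XOR c = 1 XOR 1 = 0
y14 = y1 XOR y9 = 0 XOR 1 = 1
y17 = y13 XNOR y14 = 0 XNOR 1 = 0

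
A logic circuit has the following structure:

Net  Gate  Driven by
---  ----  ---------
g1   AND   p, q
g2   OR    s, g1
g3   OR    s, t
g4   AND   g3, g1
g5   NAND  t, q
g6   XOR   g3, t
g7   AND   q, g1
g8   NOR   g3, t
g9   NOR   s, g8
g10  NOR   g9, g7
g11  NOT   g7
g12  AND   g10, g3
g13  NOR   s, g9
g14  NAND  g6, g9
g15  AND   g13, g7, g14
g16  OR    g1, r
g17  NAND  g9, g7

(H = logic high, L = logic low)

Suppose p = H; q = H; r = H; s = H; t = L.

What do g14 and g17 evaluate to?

g14 = H; g17 = H

g1 = p AND q = H AND H = H
g3 = s OR t = H OR L = H
g6 = g3 XOR t = H XOR L = H
g7 = q AND g1 = H AND H = H
g8 = g3 NOR t = H NOR L = L
g9 = s NOR g8 = H NOR L = L
g14 = g6 NAND g9 = H NAND L = H
g17 = g9 NAND g7 = L NAND H = H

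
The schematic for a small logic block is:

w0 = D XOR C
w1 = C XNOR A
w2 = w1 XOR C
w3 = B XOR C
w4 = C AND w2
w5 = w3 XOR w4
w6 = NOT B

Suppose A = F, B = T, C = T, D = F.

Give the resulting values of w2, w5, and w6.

w2 = T, w5 = T, w6 = F

w1 = C XNOR A = T XNOR F = F
w2 = w1 XOR C = F XOR T = T
w3 = B XOR C = T XOR T = F
w4 = C AND w2 = T AND T = T
w5 = w3 XOR w4 = F XOR T = T
w6 = NOT B = NOT T = F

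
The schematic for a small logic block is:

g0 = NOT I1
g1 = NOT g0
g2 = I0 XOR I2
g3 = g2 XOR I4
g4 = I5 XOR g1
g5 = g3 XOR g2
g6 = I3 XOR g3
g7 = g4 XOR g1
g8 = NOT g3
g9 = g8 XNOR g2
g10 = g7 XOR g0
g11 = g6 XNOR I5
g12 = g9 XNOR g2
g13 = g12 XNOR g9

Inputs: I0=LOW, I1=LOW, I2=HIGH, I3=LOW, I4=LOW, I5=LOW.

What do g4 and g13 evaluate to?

g0 = NOT I1 = NOT LOW = HIGH
g1 = NOT g0 = NOT HIGH = LOW
g2 = I0 XOR I2 = LOW XOR HIGH = HIGH
g3 = g2 XOR I4 = HIGH XOR LOW = HIGH
g4 = I5 XOR g1 = LOW XOR LOW = LOW
g8 = NOT g3 = NOT HIGH = LOW
g9 = g8 XNOR g2 = LOW XNOR HIGH = LOW
g12 = g9 XNOR g2 = LOW XNOR HIGH = LOW
g13 = g12 XNOR g9 = LOW XNOR LOW = HIGH

g4 = LOW  g13 = HIGH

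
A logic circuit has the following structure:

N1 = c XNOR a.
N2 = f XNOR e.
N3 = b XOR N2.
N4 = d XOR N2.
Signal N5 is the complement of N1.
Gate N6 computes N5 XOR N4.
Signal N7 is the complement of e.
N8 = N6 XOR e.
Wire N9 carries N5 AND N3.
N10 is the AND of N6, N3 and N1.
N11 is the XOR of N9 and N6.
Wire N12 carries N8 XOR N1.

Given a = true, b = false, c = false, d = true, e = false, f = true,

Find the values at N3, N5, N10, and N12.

N1 = c XNOR a = false XNOR true = false
N2 = f XNOR e = true XNOR false = false
N3 = b XOR N2 = false XOR false = false
N4 = d XOR N2 = true XOR false = true
N5 = NOT N1 = NOT false = true
N6 = N5 XOR N4 = true XOR true = false
N8 = N6 XOR e = false XOR false = false
N10 = N6 AND N3 AND N1 = false AND false AND false = false
N12 = N8 XOR N1 = false XOR false = false

N3 = false; N5 = true; N10 = false; N12 = false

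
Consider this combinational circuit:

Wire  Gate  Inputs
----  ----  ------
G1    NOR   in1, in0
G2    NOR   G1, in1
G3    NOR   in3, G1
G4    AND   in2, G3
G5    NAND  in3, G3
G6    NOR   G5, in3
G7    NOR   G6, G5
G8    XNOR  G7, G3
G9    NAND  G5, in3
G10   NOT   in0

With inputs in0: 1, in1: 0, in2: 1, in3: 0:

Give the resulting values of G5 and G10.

G5 = 1, G10 = 0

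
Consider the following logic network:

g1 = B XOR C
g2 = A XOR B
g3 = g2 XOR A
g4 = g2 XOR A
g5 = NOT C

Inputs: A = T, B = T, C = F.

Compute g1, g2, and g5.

g1 = T, g2 = F, g5 = T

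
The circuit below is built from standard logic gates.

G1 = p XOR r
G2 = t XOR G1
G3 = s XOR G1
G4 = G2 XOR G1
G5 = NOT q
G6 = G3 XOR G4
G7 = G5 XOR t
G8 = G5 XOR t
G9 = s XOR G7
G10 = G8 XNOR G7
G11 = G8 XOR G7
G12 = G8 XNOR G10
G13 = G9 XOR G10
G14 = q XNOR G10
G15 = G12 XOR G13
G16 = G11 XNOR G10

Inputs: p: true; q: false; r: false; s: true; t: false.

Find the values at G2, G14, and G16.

G2 = true; G14 = false; G16 = false

G1 = p XOR r = true XOR false = true
G2 = t XOR G1 = false XOR true = true
G5 = NOT q = NOT false = true
G7 = G5 XOR t = true XOR false = true
G8 = G5 XOR t = true XOR false = true
G10 = G8 XNOR G7 = true XNOR true = true
G11 = G8 XOR G7 = true XOR true = false
G14 = q XNOR G10 = false XNOR true = false
G16 = G11 XNOR G10 = false XNOR true = false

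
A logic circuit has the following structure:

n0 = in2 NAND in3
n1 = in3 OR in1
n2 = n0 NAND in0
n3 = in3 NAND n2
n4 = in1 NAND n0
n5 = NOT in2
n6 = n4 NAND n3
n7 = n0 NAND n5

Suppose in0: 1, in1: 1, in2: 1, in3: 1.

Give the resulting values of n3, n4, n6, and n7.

n0 = in2 NAND in3 = 1 NAND 1 = 0
n2 = n0 NAND in0 = 0 NAND 1 = 1
n3 = in3 NAND n2 = 1 NAND 1 = 0
n4 = in1 NAND n0 = 1 NAND 0 = 1
n5 = NOT in2 = NOT 1 = 0
n6 = n4 NAND n3 = 1 NAND 0 = 1
n7 = n0 NAND n5 = 0 NAND 0 = 1

n3 = 0, n4 = 1, n6 = 1, n7 = 1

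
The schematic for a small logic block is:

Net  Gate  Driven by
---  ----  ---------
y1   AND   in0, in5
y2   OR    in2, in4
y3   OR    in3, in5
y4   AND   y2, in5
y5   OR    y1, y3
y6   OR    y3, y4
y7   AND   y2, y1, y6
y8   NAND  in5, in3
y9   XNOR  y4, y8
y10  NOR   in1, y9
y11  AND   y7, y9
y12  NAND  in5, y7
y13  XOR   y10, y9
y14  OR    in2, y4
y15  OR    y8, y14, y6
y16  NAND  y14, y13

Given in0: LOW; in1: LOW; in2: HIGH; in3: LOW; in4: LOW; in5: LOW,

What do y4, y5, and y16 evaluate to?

y4 = LOW, y5 = LOW, y16 = LOW

y1 = in0 AND in5 = LOW AND LOW = LOW
y2 = in2 OR in4 = HIGH OR LOW = HIGH
y3 = in3 OR in5 = LOW OR LOW = LOW
y4 = y2 AND in5 = HIGH AND LOW = LOW
y5 = y1 OR y3 = LOW OR LOW = LOW
y8 = in5 NAND in3 = LOW NAND LOW = HIGH
y9 = y4 XNOR y8 = LOW XNOR HIGH = LOW
y10 = in1 NOR y9 = LOW NOR LOW = HIGH
y13 = y10 XOR y9 = HIGH XOR LOW = HIGH
y14 = in2 OR y4 = HIGH OR LOW = HIGH
y16 = y14 NAND y13 = HIGH NAND HIGH = LOW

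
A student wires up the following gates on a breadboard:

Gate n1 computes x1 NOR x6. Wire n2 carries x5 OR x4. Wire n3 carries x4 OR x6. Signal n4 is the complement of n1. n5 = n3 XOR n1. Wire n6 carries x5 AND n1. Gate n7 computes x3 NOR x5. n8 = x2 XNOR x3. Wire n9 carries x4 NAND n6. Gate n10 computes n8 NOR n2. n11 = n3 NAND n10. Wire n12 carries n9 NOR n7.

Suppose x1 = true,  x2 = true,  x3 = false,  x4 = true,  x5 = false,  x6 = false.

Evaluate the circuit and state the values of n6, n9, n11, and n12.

n1 = x1 NOR x6 = true NOR false = false
n2 = x5 OR x4 = false OR true = true
n3 = x4 OR x6 = true OR false = true
n6 = x5 AND n1 = false AND false = false
n7 = x3 NOR x5 = false NOR false = true
n8 = x2 XNOR x3 = true XNOR false = false
n9 = x4 NAND n6 = true NAND false = true
n10 = n8 NOR n2 = false NOR true = false
n11 = n3 NAND n10 = true NAND false = true
n12 = n9 NOR n7 = true NOR true = false

n6 = false; n9 = true; n11 = true; n12 = false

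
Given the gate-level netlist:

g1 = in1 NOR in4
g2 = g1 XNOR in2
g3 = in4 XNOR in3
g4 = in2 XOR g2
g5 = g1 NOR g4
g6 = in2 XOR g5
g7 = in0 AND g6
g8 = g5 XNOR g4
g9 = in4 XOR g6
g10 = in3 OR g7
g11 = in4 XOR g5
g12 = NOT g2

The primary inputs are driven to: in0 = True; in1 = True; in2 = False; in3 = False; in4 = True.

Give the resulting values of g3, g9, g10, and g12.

g3 = False, g9 = True, g10 = False, g12 = False

g1 = in1 NOR in4 = True NOR True = False
g2 = g1 XNOR in2 = False XNOR False = True
g3 = in4 XNOR in3 = True XNOR False = False
g4 = in2 XOR g2 = False XOR True = True
g5 = g1 NOR g4 = False NOR True = False
g6 = in2 XOR g5 = False XOR False = False
g7 = in0 AND g6 = True AND False = False
g9 = in4 XOR g6 = True XOR False = True
g10 = in3 OR g7 = False OR False = False
g12 = NOT g2 = NOT True = False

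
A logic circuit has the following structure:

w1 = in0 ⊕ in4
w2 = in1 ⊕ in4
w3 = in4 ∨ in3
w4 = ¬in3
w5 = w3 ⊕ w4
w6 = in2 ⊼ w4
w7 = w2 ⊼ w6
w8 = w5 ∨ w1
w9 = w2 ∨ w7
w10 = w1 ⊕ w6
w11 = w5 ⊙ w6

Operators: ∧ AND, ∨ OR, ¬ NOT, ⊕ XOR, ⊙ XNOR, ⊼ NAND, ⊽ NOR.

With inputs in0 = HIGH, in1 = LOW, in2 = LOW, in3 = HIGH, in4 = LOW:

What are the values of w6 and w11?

w6 = HIGH, w11 = HIGH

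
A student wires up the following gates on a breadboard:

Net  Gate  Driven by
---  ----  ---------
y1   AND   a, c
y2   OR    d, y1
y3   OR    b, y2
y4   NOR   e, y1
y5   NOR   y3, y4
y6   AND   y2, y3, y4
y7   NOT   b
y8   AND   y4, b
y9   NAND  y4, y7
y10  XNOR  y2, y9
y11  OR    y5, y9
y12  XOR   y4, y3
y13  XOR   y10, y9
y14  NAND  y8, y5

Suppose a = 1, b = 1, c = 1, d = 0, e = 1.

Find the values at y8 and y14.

y1 = a AND c = 1 AND 1 = 1
y2 = d OR y1 = 0 OR 1 = 1
y3 = b OR y2 = 1 OR 1 = 1
y4 = e NOR y1 = 1 NOR 1 = 0
y5 = y3 NOR y4 = 1 NOR 0 = 0
y8 = y4 AND b = 0 AND 1 = 0
y14 = y8 NAND y5 = 0 NAND 0 = 1

y8 = 0, y14 = 1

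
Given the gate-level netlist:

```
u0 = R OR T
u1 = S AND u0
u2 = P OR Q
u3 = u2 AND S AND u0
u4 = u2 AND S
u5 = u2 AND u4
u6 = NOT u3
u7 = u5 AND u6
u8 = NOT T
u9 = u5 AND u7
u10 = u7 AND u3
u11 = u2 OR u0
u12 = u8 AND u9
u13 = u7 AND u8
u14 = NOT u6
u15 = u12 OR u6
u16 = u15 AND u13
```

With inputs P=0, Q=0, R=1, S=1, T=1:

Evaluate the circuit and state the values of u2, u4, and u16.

u0 = R OR T = 1 OR 1 = 1
u2 = P OR Q = 0 OR 0 = 0
u3 = u2 AND S AND u0 = 0 AND 1 AND 1 = 0
u4 = u2 AND S = 0 AND 1 = 0
u5 = u2 AND u4 = 0 AND 0 = 0
u6 = NOT u3 = NOT 0 = 1
u7 = u5 AND u6 = 0 AND 1 = 0
u8 = NOT T = NOT 1 = 0
u9 = u5 AND u7 = 0 AND 0 = 0
u12 = u8 AND u9 = 0 AND 0 = 0
u13 = u7 AND u8 = 0 AND 0 = 0
u15 = u12 OR u6 = 0 OR 1 = 1
u16 = u15 AND u13 = 1 AND 0 = 0

u2 = 0; u4 = 0; u16 = 0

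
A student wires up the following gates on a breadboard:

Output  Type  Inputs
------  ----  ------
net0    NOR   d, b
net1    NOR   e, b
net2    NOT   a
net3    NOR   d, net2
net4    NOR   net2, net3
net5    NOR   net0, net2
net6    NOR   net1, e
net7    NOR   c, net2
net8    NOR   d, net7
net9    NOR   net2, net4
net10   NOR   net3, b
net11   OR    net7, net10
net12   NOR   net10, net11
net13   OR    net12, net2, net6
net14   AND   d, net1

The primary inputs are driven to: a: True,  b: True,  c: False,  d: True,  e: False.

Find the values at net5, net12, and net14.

net0 = d NOR b = True NOR True = False
net1 = e NOR b = False NOR True = False
net2 = NOT a = NOT True = False
net3 = d NOR net2 = True NOR False = False
net5 = net0 NOR net2 = False NOR False = True
net7 = c NOR net2 = False NOR False = True
net10 = net3 NOR b = False NOR True = False
net11 = net7 OR net10 = True OR False = True
net12 = net10 NOR net11 = False NOR True = False
net14 = d AND net1 = True AND False = False

net5 = True, net12 = False, net14 = False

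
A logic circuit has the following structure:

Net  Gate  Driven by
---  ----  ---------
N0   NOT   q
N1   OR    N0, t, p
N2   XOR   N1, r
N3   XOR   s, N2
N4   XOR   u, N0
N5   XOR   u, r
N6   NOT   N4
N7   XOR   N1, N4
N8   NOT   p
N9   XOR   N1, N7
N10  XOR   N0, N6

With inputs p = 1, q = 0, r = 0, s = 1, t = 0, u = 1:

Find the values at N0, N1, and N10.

N0 = 1  N1 = 1  N10 = 0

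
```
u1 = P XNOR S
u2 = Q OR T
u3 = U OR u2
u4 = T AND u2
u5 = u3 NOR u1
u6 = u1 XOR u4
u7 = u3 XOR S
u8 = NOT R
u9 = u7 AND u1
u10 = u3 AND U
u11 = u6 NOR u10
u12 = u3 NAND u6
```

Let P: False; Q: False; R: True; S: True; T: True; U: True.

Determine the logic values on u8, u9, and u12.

u8 = False; u9 = False; u12 = False

u1 = P XNOR S = False XNOR True = False
u2 = Q OR T = False OR True = True
u3 = U OR u2 = True OR True = True
u4 = T AND u2 = True AND True = True
u6 = u1 XOR u4 = False XOR True = True
u7 = u3 XOR S = True XOR True = False
u8 = NOT R = NOT True = False
u9 = u7 AND u1 = False AND False = False
u12 = u3 NAND u6 = True NAND True = False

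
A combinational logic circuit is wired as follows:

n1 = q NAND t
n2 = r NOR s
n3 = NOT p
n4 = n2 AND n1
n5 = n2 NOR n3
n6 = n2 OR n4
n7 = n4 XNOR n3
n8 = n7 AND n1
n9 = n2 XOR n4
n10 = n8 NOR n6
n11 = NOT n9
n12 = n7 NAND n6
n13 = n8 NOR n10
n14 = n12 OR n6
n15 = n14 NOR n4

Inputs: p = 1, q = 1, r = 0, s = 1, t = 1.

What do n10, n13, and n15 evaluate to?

n1 = q NAND t = 1 NAND 1 = 0
n2 = r NOR s = 0 NOR 1 = 0
n3 = NOT p = NOT 1 = 0
n4 = n2 AND n1 = 0 AND 0 = 0
n6 = n2 OR n4 = 0 OR 0 = 0
n7 = n4 XNOR n3 = 0 XNOR 0 = 1
n8 = n7 AND n1 = 1 AND 0 = 0
n10 = n8 NOR n6 = 0 NOR 0 = 1
n12 = n7 NAND n6 = 1 NAND 0 = 1
n13 = n8 NOR n10 = 0 NOR 1 = 0
n14 = n12 OR n6 = 1 OR 0 = 1
n15 = n14 NOR n4 = 1 NOR 0 = 0

n10 = 1; n13 = 0; n15 = 0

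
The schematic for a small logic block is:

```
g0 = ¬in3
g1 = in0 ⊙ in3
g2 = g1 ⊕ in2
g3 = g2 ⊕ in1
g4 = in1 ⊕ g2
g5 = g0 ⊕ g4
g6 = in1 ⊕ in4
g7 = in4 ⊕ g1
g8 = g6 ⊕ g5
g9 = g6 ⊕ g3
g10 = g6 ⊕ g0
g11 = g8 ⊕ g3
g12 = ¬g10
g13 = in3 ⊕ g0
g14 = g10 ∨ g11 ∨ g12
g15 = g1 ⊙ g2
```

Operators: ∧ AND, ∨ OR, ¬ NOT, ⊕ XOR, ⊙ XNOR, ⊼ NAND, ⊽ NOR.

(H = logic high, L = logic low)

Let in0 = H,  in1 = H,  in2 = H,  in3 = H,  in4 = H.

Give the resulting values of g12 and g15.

g12 = H, g15 = L

g0 = NOT in3 = NOT H = L
g1 = in0 XNOR in3 = H XNOR H = H
g2 = g1 XOR in2 = H XOR H = L
g6 = in1 XOR in4 = H XOR H = L
g10 = g6 XOR g0 = L XOR L = L
g12 = NOT g10 = NOT L = H
g15 = g1 XNOR g2 = H XNOR L = L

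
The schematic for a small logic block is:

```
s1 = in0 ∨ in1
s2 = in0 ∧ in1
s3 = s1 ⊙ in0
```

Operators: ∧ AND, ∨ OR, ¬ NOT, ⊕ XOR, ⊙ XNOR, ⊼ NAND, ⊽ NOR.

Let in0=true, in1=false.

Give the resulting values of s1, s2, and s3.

s1 = in0 OR in1 = true OR false = true
s2 = in0 AND in1 = true AND false = false
s3 = s1 XNOR in0 = true XNOR true = true

s1 = true; s2 = false; s3 = true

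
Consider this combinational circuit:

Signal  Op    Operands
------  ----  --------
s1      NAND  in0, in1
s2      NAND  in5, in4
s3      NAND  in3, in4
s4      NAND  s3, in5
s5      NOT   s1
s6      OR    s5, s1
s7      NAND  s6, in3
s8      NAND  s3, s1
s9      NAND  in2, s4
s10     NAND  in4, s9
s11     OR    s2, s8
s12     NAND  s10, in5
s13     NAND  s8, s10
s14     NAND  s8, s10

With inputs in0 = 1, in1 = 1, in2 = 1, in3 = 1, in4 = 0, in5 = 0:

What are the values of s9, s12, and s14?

s9 = 0, s12 = 1, s14 = 0

s1 = in0 NAND in1 = 1 NAND 1 = 0
s3 = in3 NAND in4 = 1 NAND 0 = 1
s4 = s3 NAND in5 = 1 NAND 0 = 1
s8 = s3 NAND s1 = 1 NAND 0 = 1
s9 = in2 NAND s4 = 1 NAND 1 = 0
s10 = in4 NAND s9 = 0 NAND 0 = 1
s12 = s10 NAND in5 = 1 NAND 0 = 1
s14 = s8 NAND s10 = 1 NAND 1 = 0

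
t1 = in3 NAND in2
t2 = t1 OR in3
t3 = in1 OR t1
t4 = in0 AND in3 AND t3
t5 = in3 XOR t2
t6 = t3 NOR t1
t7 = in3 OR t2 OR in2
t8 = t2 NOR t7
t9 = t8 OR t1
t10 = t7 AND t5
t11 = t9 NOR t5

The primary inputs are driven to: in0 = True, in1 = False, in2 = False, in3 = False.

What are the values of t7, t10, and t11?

t1 = in3 NAND in2 = False NAND False = True
t2 = t1 OR in3 = True OR False = True
t5 = in3 XOR t2 = False XOR True = True
t7 = in3 OR t2 OR in2 = False OR True OR False = True
t8 = t2 NOR t7 = True NOR True = False
t9 = t8 OR t1 = False OR True = True
t10 = t7 AND t5 = True AND True = True
t11 = t9 NOR t5 = True NOR True = False

t7 = True, t10 = True, t11 = False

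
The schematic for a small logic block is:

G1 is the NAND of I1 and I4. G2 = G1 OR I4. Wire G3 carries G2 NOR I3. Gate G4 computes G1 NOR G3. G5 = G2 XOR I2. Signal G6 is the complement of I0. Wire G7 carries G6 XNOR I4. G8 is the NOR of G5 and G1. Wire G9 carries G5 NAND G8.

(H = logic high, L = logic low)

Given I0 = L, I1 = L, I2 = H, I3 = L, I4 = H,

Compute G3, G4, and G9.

G1 = I1 NAND I4 = L NAND H = H
G2 = G1 OR I4 = H OR H = H
G3 = G2 NOR I3 = H NOR L = L
G4 = G1 NOR G3 = H NOR L = L
G5 = G2 XOR I2 = H XOR H = L
G8 = G5 NOR G1 = L NOR H = L
G9 = G5 NAND G8 = L NAND L = H

G3 = L, G4 = L, G9 = H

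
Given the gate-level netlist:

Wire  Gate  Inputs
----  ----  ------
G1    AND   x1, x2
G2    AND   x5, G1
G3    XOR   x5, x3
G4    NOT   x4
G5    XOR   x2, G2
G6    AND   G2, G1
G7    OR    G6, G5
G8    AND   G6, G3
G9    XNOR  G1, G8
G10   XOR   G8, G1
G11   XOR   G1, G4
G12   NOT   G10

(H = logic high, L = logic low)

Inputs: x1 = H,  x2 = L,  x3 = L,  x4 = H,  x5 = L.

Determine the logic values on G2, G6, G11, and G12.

G2 = L, G6 = L, G11 = L, G12 = H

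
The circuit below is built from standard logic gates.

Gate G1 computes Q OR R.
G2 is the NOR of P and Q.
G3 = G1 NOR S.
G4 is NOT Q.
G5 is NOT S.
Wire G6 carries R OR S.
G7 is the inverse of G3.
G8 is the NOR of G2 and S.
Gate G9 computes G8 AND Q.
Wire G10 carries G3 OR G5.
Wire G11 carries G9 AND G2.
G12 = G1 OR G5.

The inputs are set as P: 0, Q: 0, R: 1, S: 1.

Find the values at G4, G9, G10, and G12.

G1 = Q OR R = 0 OR 1 = 1
G2 = P NOR Q = 0 NOR 0 = 1
G3 = G1 NOR S = 1 NOR 1 = 0
G4 = NOT Q = NOT 0 = 1
G5 = NOT S = NOT 1 = 0
G8 = G2 NOR S = 1 NOR 1 = 0
G9 = G8 AND Q = 0 AND 0 = 0
G10 = G3 OR G5 = 0 OR 0 = 0
G12 = G1 OR G5 = 1 OR 0 = 1

G4 = 1; G9 = 0; G10 = 0; G12 = 1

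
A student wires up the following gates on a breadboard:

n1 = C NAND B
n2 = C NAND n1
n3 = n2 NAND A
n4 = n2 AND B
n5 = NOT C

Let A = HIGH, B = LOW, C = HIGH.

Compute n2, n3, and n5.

n2 = LOW, n3 = HIGH, n5 = LOW

n1 = C NAND B = HIGH NAND LOW = HIGH
n2 = C NAND n1 = HIGH NAND HIGH = LOW
n3 = n2 NAND A = LOW NAND HIGH = HIGH
n5 = NOT C = NOT HIGH = LOW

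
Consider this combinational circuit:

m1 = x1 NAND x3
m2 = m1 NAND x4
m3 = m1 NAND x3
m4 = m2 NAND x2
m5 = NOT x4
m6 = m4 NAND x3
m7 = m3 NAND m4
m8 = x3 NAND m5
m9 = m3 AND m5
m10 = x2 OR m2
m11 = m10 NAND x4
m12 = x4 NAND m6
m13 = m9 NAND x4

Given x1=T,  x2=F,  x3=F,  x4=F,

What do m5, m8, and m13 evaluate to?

m5 = T, m8 = T, m13 = T

m1 = x1 NAND x3 = T NAND F = T
m3 = m1 NAND x3 = T NAND F = T
m5 = NOT x4 = NOT F = T
m8 = x3 NAND m5 = F NAND T = T
m9 = m3 AND m5 = T AND T = T
m13 = m9 NAND x4 = T NAND F = T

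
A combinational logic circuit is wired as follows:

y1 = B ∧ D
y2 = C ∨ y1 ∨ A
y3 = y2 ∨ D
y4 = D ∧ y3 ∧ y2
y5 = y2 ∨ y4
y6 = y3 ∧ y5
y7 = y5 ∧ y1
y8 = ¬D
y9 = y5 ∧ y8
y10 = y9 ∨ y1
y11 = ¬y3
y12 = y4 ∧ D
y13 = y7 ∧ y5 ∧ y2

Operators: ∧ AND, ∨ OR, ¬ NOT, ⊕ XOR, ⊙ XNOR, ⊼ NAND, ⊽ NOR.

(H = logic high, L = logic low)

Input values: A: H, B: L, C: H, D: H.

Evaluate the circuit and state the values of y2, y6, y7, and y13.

y2 = H; y6 = H; y7 = L; y13 = L

y1 = B AND D = L AND H = L
y2 = C OR y1 OR A = H OR L OR H = H
y3 = y2 OR D = H OR H = H
y4 = D AND y3 AND y2 = H AND H AND H = H
y5 = y2 OR y4 = H OR H = H
y6 = y3 AND y5 = H AND H = H
y7 = y5 AND y1 = H AND L = L
y13 = y7 AND y5 AND y2 = L AND H AND H = L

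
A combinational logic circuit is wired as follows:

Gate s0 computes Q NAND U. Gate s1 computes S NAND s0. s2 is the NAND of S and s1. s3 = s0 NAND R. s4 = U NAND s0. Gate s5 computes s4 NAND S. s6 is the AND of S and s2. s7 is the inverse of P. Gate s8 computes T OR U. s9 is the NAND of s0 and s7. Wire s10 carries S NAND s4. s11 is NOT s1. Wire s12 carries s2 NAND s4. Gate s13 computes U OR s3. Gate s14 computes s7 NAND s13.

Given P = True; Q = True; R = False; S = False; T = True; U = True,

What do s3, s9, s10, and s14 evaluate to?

s3 = True, s9 = True, s10 = True, s14 = True

s0 = Q NAND U = True NAND True = False
s3 = s0 NAND R = False NAND False = True
s4 = U NAND s0 = True NAND False = True
s7 = NOT P = NOT True = False
s9 = s0 NAND s7 = False NAND False = True
s10 = S NAND s4 = False NAND True = True
s13 = U OR s3 = True OR True = True
s14 = s7 NAND s13 = False NAND True = True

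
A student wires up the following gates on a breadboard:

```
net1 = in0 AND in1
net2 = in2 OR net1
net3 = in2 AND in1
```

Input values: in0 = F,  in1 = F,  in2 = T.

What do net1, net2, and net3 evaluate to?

net1 = in0 AND in1 = F AND F = F
net2 = in2 OR net1 = T OR F = T
net3 = in2 AND in1 = T AND F = F

net1 = F, net2 = T, net3 = F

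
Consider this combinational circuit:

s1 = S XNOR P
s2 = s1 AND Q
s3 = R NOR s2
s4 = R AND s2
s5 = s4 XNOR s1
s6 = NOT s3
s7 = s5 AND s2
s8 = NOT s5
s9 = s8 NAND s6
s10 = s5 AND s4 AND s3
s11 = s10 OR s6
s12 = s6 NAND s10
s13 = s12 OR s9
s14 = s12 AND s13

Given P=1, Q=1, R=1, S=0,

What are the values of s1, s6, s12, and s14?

s1 = 0  s6 = 1  s12 = 1  s14 = 1

s1 = S XNOR P = 0 XNOR 1 = 0
s2 = s1 AND Q = 0 AND 1 = 0
s3 = R NOR s2 = 1 NOR 0 = 0
s4 = R AND s2 = 1 AND 0 = 0
s5 = s4 XNOR s1 = 0 XNOR 0 = 1
s6 = NOT s3 = NOT 0 = 1
s8 = NOT s5 = NOT 1 = 0
s9 = s8 NAND s6 = 0 NAND 1 = 1
s10 = s5 AND s4 AND s3 = 1 AND 0 AND 0 = 0
s12 = s6 NAND s10 = 1 NAND 0 = 1
s13 = s12 OR s9 = 1 OR 1 = 1
s14 = s12 AND s13 = 1 AND 1 = 1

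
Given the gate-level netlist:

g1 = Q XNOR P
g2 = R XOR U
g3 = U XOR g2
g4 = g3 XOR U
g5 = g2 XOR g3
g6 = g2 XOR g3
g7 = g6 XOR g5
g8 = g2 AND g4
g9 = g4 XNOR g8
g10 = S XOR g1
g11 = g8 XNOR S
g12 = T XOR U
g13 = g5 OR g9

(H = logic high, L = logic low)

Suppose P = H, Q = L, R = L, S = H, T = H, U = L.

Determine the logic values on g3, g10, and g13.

g3 = L, g10 = H, g13 = H

g1 = Q XNOR P = L XNOR H = L
g2 = R XOR U = L XOR L = L
g3 = U XOR g2 = L XOR L = L
g4 = g3 XOR U = L XOR L = L
g5 = g2 XOR g3 = L XOR L = L
g8 = g2 AND g4 = L AND L = L
g9 = g4 XNOR g8 = L XNOR L = H
g10 = S XOR g1 = H XOR L = H
g13 = g5 OR g9 = L OR H = H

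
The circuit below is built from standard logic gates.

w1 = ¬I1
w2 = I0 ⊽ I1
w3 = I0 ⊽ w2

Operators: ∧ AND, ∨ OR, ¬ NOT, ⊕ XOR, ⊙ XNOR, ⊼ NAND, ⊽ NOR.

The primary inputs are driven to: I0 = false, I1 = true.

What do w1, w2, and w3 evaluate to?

w1 = false; w2 = false; w3 = true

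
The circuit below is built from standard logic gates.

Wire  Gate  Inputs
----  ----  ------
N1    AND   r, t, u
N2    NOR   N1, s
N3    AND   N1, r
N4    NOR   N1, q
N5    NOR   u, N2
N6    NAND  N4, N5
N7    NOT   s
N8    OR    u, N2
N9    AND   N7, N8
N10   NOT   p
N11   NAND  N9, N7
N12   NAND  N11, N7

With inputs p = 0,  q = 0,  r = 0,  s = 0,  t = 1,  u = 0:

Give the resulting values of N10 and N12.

N10 = 1, N12 = 1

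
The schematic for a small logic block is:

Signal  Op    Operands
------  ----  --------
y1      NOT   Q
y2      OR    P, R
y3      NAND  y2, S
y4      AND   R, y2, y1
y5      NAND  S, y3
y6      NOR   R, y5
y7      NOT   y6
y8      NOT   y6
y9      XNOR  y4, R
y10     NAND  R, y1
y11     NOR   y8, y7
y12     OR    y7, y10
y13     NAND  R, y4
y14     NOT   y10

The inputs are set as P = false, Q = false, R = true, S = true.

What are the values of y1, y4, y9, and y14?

y1 = true  y4 = true  y9 = true  y14 = true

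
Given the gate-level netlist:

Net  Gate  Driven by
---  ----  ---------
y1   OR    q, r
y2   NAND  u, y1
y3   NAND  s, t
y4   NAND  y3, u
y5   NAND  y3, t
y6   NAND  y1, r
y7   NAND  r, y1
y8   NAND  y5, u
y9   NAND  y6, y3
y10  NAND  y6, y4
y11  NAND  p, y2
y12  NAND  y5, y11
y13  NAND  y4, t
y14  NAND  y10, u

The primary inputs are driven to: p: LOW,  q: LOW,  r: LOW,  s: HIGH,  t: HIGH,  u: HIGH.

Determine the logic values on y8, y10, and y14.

y8 = LOW, y10 = LOW, y14 = HIGH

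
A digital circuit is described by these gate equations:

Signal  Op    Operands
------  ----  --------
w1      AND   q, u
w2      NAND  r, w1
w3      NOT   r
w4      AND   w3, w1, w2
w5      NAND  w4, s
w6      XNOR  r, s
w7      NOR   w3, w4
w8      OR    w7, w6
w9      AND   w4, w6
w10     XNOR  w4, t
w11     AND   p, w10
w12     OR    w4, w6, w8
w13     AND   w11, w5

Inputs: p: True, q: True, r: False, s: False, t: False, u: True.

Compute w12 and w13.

w12 = True, w13 = False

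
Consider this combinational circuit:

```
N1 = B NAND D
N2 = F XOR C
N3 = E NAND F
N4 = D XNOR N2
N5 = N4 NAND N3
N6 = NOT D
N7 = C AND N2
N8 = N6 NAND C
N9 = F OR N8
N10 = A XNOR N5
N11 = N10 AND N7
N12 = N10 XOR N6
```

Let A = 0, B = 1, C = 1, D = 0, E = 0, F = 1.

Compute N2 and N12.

N2 = 0, N12 = 0

N2 = F XOR C = 1 XOR 1 = 0
N3 = E NAND F = 0 NAND 1 = 1
N4 = D XNOR N2 = 0 XNOR 0 = 1
N5 = N4 NAND N3 = 1 NAND 1 = 0
N6 = NOT D = NOT 0 = 1
N10 = A XNOR N5 = 0 XNOR 0 = 1
N12 = N10 XOR N6 = 1 XOR 1 = 0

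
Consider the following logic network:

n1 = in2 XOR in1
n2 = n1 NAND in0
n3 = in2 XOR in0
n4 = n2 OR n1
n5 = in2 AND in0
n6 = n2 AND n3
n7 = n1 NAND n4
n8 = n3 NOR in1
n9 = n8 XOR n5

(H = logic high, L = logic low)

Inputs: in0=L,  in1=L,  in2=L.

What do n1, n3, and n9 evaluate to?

n1 = in2 XOR in1 = L XOR L = L
n3 = in2 XOR in0 = L XOR L = L
n5 = in2 AND in0 = L AND L = L
n8 = n3 NOR in1 = L NOR L = H
n9 = n8 XOR n5 = H XOR L = H

n1 = L  n3 = L  n9 = H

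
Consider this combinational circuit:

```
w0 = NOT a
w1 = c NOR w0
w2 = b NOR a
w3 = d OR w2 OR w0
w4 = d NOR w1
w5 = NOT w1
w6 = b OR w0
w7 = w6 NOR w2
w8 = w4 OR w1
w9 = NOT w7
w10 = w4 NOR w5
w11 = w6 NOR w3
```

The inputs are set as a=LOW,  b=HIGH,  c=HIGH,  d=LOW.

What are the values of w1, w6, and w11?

w1 = LOW; w6 = HIGH; w11 = LOW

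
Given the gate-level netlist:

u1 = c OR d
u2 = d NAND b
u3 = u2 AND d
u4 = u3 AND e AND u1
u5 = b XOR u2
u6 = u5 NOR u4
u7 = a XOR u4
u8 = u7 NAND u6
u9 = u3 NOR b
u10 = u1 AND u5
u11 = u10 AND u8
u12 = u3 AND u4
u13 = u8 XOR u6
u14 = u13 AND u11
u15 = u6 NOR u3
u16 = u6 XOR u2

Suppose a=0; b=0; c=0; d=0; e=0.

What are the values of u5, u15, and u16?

u5 = 1; u15 = 1; u16 = 1

u1 = c OR d = 0 OR 0 = 0
u2 = d NAND b = 0 NAND 0 = 1
u3 = u2 AND d = 1 AND 0 = 0
u4 = u3 AND e AND u1 = 0 AND 0 AND 0 = 0
u5 = b XOR u2 = 0 XOR 1 = 1
u6 = u5 NOR u4 = 1 NOR 0 = 0
u15 = u6 NOR u3 = 0 NOR 0 = 1
u16 = u6 XOR u2 = 0 XOR 1 = 1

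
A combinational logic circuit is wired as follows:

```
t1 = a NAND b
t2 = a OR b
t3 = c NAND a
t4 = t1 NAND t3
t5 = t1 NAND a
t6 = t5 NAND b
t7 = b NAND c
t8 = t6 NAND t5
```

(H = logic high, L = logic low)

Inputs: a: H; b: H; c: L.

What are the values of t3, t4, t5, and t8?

t3 = H, t4 = H, t5 = H, t8 = H

t1 = a NAND b = H NAND H = L
t3 = c NAND a = L NAND H = H
t4 = t1 NAND t3 = L NAND H = H
t5 = t1 NAND a = L NAND H = H
t6 = t5 NAND b = H NAND H = L
t8 = t6 NAND t5 = L NAND H = H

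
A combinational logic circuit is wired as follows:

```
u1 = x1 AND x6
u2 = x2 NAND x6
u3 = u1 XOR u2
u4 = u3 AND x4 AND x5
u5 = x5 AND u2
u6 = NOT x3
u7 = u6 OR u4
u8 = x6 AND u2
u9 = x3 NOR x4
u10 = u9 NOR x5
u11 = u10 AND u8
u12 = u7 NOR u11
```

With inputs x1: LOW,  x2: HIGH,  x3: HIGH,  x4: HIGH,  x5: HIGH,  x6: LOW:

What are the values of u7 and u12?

u1 = x1 AND x6 = LOW AND LOW = LOW
u2 = x2 NAND x6 = HIGH NAND LOW = HIGH
u3 = u1 XOR u2 = LOW XOR HIGH = HIGH
u4 = u3 AND x4 AND x5 = HIGH AND HIGH AND HIGH = HIGH
u6 = NOT x3 = NOT HIGH = LOW
u7 = u6 OR u4 = LOW OR HIGH = HIGH
u8 = x6 AND u2 = LOW AND HIGH = LOW
u9 = x3 NOR x4 = HIGH NOR HIGH = LOW
u10 = u9 NOR x5 = LOW NOR HIGH = LOW
u11 = u10 AND u8 = LOW AND LOW = LOW
u12 = u7 NOR u11 = HIGH NOR LOW = LOW

u7 = HIGH, u12 = LOW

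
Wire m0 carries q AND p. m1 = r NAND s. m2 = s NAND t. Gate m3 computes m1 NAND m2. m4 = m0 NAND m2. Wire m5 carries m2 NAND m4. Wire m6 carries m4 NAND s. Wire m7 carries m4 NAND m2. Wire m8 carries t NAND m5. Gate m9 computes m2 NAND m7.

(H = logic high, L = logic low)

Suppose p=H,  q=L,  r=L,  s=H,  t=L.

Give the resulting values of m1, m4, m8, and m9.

m0 = q AND p = L AND H = L
m1 = r NAND s = L NAND H = H
m2 = s NAND t = H NAND L = H
m4 = m0 NAND m2 = L NAND H = H
m5 = m2 NAND m4 = H NAND H = L
m7 = m4 NAND m2 = H NAND H = L
m8 = t NAND m5 = L NAND L = H
m9 = m2 NAND m7 = H NAND L = H

m1 = H, m4 = H, m8 = H, m9 = H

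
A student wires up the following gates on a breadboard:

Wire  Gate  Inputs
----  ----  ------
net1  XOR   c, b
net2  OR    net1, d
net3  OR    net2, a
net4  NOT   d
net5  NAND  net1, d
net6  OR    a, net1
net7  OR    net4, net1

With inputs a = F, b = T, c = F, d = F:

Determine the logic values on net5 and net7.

net5 = T; net7 = T

net1 = c XOR b = F XOR T = T
net4 = NOT d = NOT F = T
net5 = net1 NAND d = T NAND F = T
net7 = net4 OR net1 = T OR T = T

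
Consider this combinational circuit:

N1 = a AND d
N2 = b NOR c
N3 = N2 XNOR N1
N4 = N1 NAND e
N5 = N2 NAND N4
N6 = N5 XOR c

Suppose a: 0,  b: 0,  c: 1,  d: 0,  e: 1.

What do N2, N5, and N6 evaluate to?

N1 = a AND d = 0 AND 0 = 0
N2 = b NOR c = 0 NOR 1 = 0
N4 = N1 NAND e = 0 NAND 1 = 1
N5 = N2 NAND N4 = 0 NAND 1 = 1
N6 = N5 XOR c = 1 XOR 1 = 0

N2 = 0, N5 = 1, N6 = 0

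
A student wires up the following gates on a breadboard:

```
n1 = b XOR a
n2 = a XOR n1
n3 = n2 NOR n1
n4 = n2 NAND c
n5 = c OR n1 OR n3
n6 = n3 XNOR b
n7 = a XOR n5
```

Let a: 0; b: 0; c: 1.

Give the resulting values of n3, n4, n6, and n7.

n1 = b XOR a = 0 XOR 0 = 0
n2 = a XOR n1 = 0 XOR 0 = 0
n3 = n2 NOR n1 = 0 NOR 0 = 1
n4 = n2 NAND c = 0 NAND 1 = 1
n5 = c OR n1 OR n3 = 1 OR 0 OR 1 = 1
n6 = n3 XNOR b = 1 XNOR 0 = 0
n7 = a XOR n5 = 0 XOR 1 = 1

n3 = 1  n4 = 1  n6 = 0  n7 = 1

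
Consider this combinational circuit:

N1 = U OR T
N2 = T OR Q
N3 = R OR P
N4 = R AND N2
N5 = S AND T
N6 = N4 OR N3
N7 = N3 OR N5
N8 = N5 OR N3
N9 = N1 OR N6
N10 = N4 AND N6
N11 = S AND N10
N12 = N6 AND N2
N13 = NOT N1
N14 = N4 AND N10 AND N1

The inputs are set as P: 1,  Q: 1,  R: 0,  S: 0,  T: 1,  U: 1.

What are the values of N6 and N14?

N1 = U OR T = 1 OR 1 = 1
N2 = T OR Q = 1 OR 1 = 1
N3 = R OR P = 0 OR 1 = 1
N4 = R AND N2 = 0 AND 1 = 0
N6 = N4 OR N3 = 0 OR 1 = 1
N10 = N4 AND N6 = 0 AND 1 = 0
N14 = N4 AND N10 AND N1 = 0 AND 0 AND 1 = 0

N6 = 1, N14 = 0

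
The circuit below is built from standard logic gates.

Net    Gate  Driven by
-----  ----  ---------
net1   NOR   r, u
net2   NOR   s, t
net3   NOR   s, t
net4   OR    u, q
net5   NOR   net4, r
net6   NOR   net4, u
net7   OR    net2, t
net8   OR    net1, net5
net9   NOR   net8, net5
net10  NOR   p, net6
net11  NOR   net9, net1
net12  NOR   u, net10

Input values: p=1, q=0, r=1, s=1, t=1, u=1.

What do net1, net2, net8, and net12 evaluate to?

net1 = 0  net2 = 0  net8 = 0  net12 = 0

net1 = r NOR u = 1 NOR 1 = 0
net2 = s NOR t = 1 NOR 1 = 0
net4 = u OR q = 1 OR 0 = 1
net5 = net4 NOR r = 1 NOR 1 = 0
net6 = net4 NOR u = 1 NOR 1 = 0
net8 = net1 OR net5 = 0 OR 0 = 0
net10 = p NOR net6 = 1 NOR 0 = 0
net12 = u NOR net10 = 1 NOR 0 = 0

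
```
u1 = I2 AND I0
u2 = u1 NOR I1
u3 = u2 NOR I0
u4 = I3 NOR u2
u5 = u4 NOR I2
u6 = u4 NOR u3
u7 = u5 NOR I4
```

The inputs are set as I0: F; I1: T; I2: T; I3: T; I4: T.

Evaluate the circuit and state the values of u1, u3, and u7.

u1 = I2 AND I0 = T AND F = F
u2 = u1 NOR I1 = F NOR T = F
u3 = u2 NOR I0 = F NOR F = T
u4 = I3 NOR u2 = T NOR F = F
u5 = u4 NOR I2 = F NOR T = F
u7 = u5 NOR I4 = F NOR T = F

u1 = F, u3 = T, u7 = F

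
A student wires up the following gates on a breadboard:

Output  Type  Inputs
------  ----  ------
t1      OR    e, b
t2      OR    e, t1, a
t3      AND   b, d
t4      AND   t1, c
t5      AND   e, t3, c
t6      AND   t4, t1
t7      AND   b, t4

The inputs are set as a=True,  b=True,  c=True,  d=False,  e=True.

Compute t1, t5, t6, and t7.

t1 = True; t5 = False; t6 = True; t7 = True

t1 = e OR b = True OR True = True
t3 = b AND d = True AND False = False
t4 = t1 AND c = True AND True = True
t5 = e AND t3 AND c = True AND False AND True = False
t6 = t4 AND t1 = True AND True = True
t7 = b AND t4 = True AND True = True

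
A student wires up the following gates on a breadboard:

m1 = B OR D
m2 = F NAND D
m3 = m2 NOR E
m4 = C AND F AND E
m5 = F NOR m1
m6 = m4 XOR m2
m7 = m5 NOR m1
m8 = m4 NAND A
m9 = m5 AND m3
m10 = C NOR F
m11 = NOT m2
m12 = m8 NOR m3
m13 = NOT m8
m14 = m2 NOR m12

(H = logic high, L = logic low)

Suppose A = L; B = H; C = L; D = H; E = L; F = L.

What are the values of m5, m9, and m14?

m5 = L, m9 = L, m14 = L

m1 = B OR D = H OR H = H
m2 = F NAND D = L NAND H = H
m3 = m2 NOR E = H NOR L = L
m4 = C AND F AND E = L AND L AND L = L
m5 = F NOR m1 = L NOR H = L
m8 = m4 NAND A = L NAND L = H
m9 = m5 AND m3 = L AND L = L
m12 = m8 NOR m3 = H NOR L = L
m14 = m2 NOR m12 = H NOR L = L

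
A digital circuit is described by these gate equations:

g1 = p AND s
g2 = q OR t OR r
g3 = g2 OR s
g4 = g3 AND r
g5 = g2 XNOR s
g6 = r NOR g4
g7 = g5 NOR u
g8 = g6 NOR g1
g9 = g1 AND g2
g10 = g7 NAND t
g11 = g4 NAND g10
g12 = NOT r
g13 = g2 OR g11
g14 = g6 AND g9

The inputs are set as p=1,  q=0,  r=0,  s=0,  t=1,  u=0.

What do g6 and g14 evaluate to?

g1 = p AND s = 1 AND 0 = 0
g2 = q OR t OR r = 0 OR 1 OR 0 = 1
g3 = g2 OR s = 1 OR 0 = 1
g4 = g3 AND r = 1 AND 0 = 0
g6 = r NOR g4 = 0 NOR 0 = 1
g9 = g1 AND g2 = 0 AND 1 = 0
g14 = g6 AND g9 = 1 AND 0 = 0

g6 = 1; g14 = 0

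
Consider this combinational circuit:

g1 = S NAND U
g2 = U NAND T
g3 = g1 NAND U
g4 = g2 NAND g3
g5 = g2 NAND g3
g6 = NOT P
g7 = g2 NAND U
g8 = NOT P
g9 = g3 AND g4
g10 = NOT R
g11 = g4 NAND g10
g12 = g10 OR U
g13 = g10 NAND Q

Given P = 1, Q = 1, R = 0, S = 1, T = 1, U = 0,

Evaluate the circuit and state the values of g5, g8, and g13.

g5 = 0, g8 = 0, g13 = 0

g1 = S NAND U = 1 NAND 0 = 1
g2 = U NAND T = 0 NAND 1 = 1
g3 = g1 NAND U = 1 NAND 0 = 1
g5 = g2 NAND g3 = 1 NAND 1 = 0
g8 = NOT P = NOT 1 = 0
g10 = NOT R = NOT 0 = 1
g13 = g10 NAND Q = 1 NAND 1 = 0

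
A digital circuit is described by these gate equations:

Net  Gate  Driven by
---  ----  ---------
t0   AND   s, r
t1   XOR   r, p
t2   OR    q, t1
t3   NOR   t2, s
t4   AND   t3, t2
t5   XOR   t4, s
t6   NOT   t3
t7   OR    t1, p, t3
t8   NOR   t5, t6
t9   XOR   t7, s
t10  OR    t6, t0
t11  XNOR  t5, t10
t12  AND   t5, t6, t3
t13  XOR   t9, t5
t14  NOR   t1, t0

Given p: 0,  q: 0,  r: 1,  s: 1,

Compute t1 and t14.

t0 = s AND r = 1 AND 1 = 1
t1 = r XOR p = 1 XOR 0 = 1
t14 = t1 NOR t0 = 1 NOR 1 = 0

t1 = 1, t14 = 0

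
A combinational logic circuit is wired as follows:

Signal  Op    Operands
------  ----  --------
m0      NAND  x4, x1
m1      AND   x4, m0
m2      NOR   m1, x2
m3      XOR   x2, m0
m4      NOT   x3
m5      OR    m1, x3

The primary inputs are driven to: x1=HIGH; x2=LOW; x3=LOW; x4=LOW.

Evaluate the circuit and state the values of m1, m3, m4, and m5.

m1 = LOW, m3 = HIGH, m4 = HIGH, m5 = LOW

m0 = x4 NAND x1 = LOW NAND HIGH = HIGH
m1 = x4 AND m0 = LOW AND HIGH = LOW
m3 = x2 XOR m0 = LOW XOR HIGH = HIGH
m4 = NOT x3 = NOT LOW = HIGH
m5 = m1 OR x3 = LOW OR LOW = LOW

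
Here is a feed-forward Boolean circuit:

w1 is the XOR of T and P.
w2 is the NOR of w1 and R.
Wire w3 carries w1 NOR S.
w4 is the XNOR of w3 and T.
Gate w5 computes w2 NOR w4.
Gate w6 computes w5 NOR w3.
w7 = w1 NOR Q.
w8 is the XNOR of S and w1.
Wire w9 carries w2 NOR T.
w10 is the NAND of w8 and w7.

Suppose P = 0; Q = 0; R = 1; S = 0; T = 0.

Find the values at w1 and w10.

w1 = 0, w10 = 0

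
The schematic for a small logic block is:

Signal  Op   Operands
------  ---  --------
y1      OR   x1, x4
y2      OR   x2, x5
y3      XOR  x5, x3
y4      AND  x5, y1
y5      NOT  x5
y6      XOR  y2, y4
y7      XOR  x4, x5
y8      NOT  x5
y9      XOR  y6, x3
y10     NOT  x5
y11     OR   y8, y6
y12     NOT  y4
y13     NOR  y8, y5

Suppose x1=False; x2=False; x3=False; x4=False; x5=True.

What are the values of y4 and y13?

y4 = False  y13 = True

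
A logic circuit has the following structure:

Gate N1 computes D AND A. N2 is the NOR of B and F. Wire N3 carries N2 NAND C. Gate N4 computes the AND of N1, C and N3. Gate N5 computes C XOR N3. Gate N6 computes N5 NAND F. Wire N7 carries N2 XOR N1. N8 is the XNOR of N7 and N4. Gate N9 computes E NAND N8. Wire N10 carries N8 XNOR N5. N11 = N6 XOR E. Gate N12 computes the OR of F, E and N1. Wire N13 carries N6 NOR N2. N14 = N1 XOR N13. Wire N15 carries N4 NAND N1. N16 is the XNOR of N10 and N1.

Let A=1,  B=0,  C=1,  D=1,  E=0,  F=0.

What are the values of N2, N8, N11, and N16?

N1 = D AND A = 1 AND 1 = 1
N2 = B NOR F = 0 NOR 0 = 1
N3 = N2 NAND C = 1 NAND 1 = 0
N4 = N1 AND C AND N3 = 1 AND 1 AND 0 = 0
N5 = C XOR N3 = 1 XOR 0 = 1
N6 = N5 NAND F = 1 NAND 0 = 1
N7 = N2 XOR N1 = 1 XOR 1 = 0
N8 = N7 XNOR N4 = 0 XNOR 0 = 1
N10 = N8 XNOR N5 = 1 XNOR 1 = 1
N11 = N6 XOR E = 1 XOR 0 = 1
N16 = N10 XNOR N1 = 1 XNOR 1 = 1

N2 = 1  N8 = 1  N11 = 1  N16 = 1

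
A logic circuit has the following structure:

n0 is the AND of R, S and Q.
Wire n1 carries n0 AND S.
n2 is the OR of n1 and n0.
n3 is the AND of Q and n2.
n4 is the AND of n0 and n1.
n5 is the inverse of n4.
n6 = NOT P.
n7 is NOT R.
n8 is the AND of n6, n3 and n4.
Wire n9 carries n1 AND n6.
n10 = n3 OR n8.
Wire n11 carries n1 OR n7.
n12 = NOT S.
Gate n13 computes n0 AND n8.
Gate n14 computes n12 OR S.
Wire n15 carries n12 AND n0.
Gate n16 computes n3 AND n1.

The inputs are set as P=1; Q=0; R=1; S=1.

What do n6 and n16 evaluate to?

n0 = R AND S AND Q = 1 AND 1 AND 0 = 0
n1 = n0 AND S = 0 AND 1 = 0
n2 = n1 OR n0 = 0 OR 0 = 0
n3 = Q AND n2 = 0 AND 0 = 0
n6 = NOT P = NOT 1 = 0
n16 = n3 AND n1 = 0 AND 0 = 0

n6 = 0; n16 = 0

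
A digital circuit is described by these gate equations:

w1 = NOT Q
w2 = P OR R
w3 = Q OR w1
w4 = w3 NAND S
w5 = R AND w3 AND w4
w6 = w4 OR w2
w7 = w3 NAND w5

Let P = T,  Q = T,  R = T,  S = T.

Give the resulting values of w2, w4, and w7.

w2 = T  w4 = F  w7 = T

w1 = NOT Q = NOT T = F
w2 = P OR R = T OR T = T
w3 = Q OR w1 = T OR F = T
w4 = w3 NAND S = T NAND T = F
w5 = R AND w3 AND w4 = T AND T AND F = F
w7 = w3 NAND w5 = T NAND F = T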